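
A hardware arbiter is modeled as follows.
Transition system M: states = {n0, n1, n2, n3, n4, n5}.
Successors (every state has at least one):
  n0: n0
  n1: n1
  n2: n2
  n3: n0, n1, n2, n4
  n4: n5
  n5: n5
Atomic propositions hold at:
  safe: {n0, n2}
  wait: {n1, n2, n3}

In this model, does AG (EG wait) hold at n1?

Yes

EG wait: greatest fixpoint, start Z0 = {n1, n2, n3}, keep only states in Sat with some successor in Z. Already a fixed point.
Sat(EG wait) = {n1, n2, n3}
AG (EG wait): greatest fixpoint, start Z0 = {n1, n2, n3}, keep only states in Sat with every successor in Z. Z1 = {n1, n2}; fixed.
Sat(AG (EG wait)) = {n1, n2}
n1 ∈ Sat(AG (EG wait)) = {n1, n2}, so the formula holds at n1.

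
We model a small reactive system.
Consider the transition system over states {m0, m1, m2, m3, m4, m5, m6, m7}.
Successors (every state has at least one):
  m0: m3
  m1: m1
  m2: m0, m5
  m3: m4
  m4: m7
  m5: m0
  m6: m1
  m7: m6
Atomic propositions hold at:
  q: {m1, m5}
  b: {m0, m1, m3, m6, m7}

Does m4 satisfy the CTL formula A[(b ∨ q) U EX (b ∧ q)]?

No

Sat(b ∨ q) = {m0, m1, m3, m5, m6, m7}
Sat(b ∧ q) = {m1}
Sat(EX (b ∧ q)) = {s : some successor in {m1}} = {m1, m6}
A[(b ∨ q) U EX (b ∧ q)]: least fixpoint, start Z0 = Sat(EX (b ∧ q)) = {m1, m6}, add states in Sat(b ∨ q) with every successor in Z. Z1 = {m1, m6, m7}; fixed.
Sat(A[(b ∨ q) U EX (b ∧ q)]) = {m1, m6, m7}
m4 ∉ Sat(A[(b ∨ q) U EX (b ∧ q)]) = {m1, m6, m7}, so the formula does not hold at m4.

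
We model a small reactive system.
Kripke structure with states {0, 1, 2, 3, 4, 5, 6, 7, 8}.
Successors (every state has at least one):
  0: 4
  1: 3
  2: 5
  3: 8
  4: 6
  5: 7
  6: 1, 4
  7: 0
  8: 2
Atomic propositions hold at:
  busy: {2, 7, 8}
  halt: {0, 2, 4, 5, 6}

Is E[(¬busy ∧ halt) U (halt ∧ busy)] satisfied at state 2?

Yes

Sat(¬busy) = {0, 1, 3, 4, 5, 6}
Sat(¬busy ∧ halt) = {0, 4, 5, 6}
Sat(halt ∧ busy) = {2}
E[(¬busy ∧ halt) U (halt ∧ busy)]: least fixpoint, start Z0 = Sat((halt ∧ busy)) = {2}, add states in Sat(¬busy ∧ halt) with some successor in Z. Already a fixed point.
Sat(E[(¬busy ∧ halt) U (halt ∧ busy)]) = {2}
2 ∈ Sat(E[(¬busy ∧ halt) U (halt ∧ busy)]) = {2}, so the formula holds at 2.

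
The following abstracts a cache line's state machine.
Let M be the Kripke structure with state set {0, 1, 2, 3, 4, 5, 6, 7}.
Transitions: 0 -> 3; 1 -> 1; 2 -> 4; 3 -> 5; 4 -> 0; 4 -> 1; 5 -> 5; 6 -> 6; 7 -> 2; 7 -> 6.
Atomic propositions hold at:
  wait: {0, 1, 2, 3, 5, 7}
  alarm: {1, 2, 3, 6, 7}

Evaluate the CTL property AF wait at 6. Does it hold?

No

AF wait: least fixpoint, start Z0 = {0, 1, 2, 3, 5, 7}, add states with every successor in Z. Z1 = {0, 1, 2, 3, 4, 5, 7}; fixed.
Sat(AF wait) = {0, 1, 2, 3, 4, 5, 7}
6 ∉ Sat(AF wait) = {0, 1, 2, 3, 4, 5, 7}, so the formula does not hold at 6.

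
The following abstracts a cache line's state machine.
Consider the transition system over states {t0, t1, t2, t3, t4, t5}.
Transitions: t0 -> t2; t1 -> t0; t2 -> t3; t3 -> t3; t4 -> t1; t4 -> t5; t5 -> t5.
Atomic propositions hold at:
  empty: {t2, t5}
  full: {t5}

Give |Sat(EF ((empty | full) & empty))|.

5

Sat(empty | full) = {t2, t5}
Sat((empty | full) & empty) = {t2, t5}
EF ((empty | full) & empty): least fixpoint, start Z0 = {t2, t5}, add states with some successor in Z. Z1 = {t0, t2, t4, t5}; Z2 = {t0, t1, t2, t4, t5}; fixed.
Sat(EF ((empty | full) & empty)) = {t0, t1, t2, t4, t5}
|Sat(EF ((empty | full) & empty))| = |{t0, t1, t2, t4, t5}| = 5.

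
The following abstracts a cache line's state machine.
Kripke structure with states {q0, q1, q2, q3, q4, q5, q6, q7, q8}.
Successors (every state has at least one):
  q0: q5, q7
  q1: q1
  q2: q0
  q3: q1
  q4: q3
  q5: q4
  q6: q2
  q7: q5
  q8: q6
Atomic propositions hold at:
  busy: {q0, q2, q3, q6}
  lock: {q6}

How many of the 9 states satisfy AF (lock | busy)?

8

Sat(lock | busy) = {q0, q2, q3, q6}
AF (lock | busy): least fixpoint, start Z0 = {q0, q2, q3, q6}, add states with every successor in Z. Z1 = {q0, q2, q3, q4, q6, q8}; Z2 = {q0, q2, q3, q4, q5, q6, q8}; Z3 = {q0, q2, q3, q4, q5, q6, q7, q8}; fixed.
Sat(AF (lock | busy)) = {q0, q2, q3, q4, q5, q6, q7, q8}
|Sat(AF (lock | busy))| = |{q0, q2, q3, q4, q5, q6, q7, q8}| = 8.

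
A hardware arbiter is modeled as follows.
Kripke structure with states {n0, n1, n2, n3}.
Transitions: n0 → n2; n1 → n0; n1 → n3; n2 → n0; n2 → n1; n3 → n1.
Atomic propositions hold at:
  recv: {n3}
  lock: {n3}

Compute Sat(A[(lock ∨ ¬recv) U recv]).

Sat(¬recv) = {n0, n1, n2}
Sat(lock ∨ ¬recv) = {n0, n1, n2, n3}
A[(lock ∨ ¬recv) U recv]: least fixpoint, start Z0 = Sat(recv) = {n3}, add states in Sat(lock ∨ ¬recv) with every successor in Z. Already a fixed point.
Sat(A[(lock ∨ ¬recv) U recv]) = {n3}

{n3}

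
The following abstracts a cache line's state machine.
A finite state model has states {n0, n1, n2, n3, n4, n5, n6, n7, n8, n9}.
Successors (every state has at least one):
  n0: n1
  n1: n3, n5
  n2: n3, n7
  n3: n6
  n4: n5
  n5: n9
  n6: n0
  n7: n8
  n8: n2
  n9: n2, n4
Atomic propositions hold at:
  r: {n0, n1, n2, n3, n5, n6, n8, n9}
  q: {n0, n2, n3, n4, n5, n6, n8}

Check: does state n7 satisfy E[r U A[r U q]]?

No

A[r U q]: least fixpoint, start Z0 = Sat(q) = {n0, n2, n3, n4, n5, n6, n8}, add states in Sat(r) with every successor in Z. Z1 = {n0, n1, n2, n3, n4, n5, n6, n8, n9}; fixed.
Sat(A[r U q]) = {n0, n1, n2, n3, n4, n5, n6, n8, n9}
E[r U A[r U q]]: least fixpoint, start Z0 = Sat(A[r U q]) = {n0, n1, n2, n3, n4, n5, n6, n8, n9}, add states in Sat(r) with some successor in Z. Already a fixed point.
Sat(E[r U A[r U q]]) = {n0, n1, n2, n3, n4, n5, n6, n8, n9}
n7 ∉ Sat(E[r U A[r U q]]) = {n0, n1, n2, n3, n4, n5, n6, n8, n9}, so the formula does not hold at n7.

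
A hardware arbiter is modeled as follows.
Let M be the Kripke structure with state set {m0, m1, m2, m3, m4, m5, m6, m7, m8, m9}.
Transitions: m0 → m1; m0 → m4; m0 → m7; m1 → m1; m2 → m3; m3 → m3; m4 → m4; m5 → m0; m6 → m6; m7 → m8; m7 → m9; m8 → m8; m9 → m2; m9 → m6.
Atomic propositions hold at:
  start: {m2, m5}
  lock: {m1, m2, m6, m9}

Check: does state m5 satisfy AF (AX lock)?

No

Sat(AX lock) = {s : every successor in {m1, m2, m6, m9}} = {m1, m6, m9}
AF (AX lock): least fixpoint, start Z0 = {m1, m6, m9}, add states with every successor in Z. Already a fixed point.
Sat(AF (AX lock)) = {m1, m6, m9}
m5 ∉ Sat(AF (AX lock)) = {m1, m6, m9}, so the formula does not hold at m5.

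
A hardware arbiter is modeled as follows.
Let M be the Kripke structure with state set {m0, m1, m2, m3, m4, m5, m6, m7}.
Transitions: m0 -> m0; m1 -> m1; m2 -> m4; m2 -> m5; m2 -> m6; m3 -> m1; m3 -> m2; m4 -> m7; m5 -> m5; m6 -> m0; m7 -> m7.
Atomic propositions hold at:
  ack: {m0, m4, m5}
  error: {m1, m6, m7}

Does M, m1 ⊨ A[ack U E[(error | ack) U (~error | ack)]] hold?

Sat(error | ack) = {m0, m1, m4, m5, m6, m7}
Sat(~error) = {m0, m2, m3, m4, m5}
Sat(~error | ack) = {m0, m2, m3, m4, m5}
E[(error | ack) U (~error | ack)]: least fixpoint, start Z0 = Sat((~error | ack)) = {m0, m2, m3, m4, m5}, add states in Sat(error | ack) with some successor in Z. Z1 = {m0, m2, m3, m4, m5, m6}; fixed.
Sat(E[(error | ack) U (~error | ack)]) = {m0, m2, m3, m4, m5, m6}
A[ack U E[(error | ack) U (~error | ack)]]: least fixpoint, start Z0 = Sat(E[(error | ack) U (~error | ack)]) = {m0, m2, m3, m4, m5, m6}, add states in Sat(ack) with every successor in Z. Already a fixed point.
Sat(A[ack U E[(error | ack) U (~error | ack)]]) = {m0, m2, m3, m4, m5, m6}
m1 ∉ Sat(A[ack U E[(error | ack) U (~error | ack)]]) = {m0, m2, m3, m4, m5, m6}, so the formula does not hold at m1.

No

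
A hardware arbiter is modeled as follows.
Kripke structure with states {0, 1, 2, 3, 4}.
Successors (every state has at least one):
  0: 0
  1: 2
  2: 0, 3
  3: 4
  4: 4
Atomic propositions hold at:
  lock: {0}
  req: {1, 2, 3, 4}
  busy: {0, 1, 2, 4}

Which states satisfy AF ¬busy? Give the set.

{3}

Sat(¬busy) = {3}
AF ¬busy: least fixpoint, start Z0 = {3}, add states with every successor in Z. Already a fixed point.
Sat(AF ¬busy) = {3}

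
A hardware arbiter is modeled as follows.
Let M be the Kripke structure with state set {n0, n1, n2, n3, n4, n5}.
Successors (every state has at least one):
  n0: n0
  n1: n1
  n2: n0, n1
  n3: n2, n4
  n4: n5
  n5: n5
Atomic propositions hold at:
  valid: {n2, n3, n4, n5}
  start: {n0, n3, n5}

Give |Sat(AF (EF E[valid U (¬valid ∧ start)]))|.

3

Sat(¬valid) = {n0, n1}
Sat(¬valid ∧ start) = {n0}
E[valid U (¬valid ∧ start)]: least fixpoint, start Z0 = Sat((¬valid ∧ start)) = {n0}, add states in Sat(valid) with some successor in Z. Z1 = {n0, n2}; Z2 = {n0, n2, n3}; fixed.
Sat(E[valid U (¬valid ∧ start)]) = {n0, n2, n3}
EF E[valid U (¬valid ∧ start)]: least fixpoint, start Z0 = {n0, n2, n3}, add states with some successor in Z. Already a fixed point.
Sat(EF E[valid U (¬valid ∧ start)]) = {n0, n2, n3}
AF (EF E[valid U (¬valid ∧ start)]): least fixpoint, start Z0 = {n0, n2, n3}, add states with every successor in Z. Already a fixed point.
Sat(AF (EF E[valid U (¬valid ∧ start)])) = {n0, n2, n3}
|Sat(AF (EF E[valid U (¬valid ∧ start)]))| = |{n0, n2, n3}| = 3.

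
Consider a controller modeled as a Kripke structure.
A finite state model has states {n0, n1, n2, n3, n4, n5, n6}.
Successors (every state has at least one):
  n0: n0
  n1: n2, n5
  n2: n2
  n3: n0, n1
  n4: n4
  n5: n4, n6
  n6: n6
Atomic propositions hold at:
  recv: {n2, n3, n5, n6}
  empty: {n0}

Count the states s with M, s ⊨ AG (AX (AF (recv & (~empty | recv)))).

2

Sat(~empty) = {n1, n2, n3, n4, n5, n6}
Sat(~empty | recv) = {n1, n2, n3, n4, n5, n6}
Sat(recv & (~empty | recv)) = {n2, n3, n5, n6}
AF (recv & (~empty | recv)): least fixpoint, start Z0 = {n2, n3, n5, n6}, add states with every successor in Z. Z1 = {n1, n2, n3, n5, n6}; fixed.
Sat(AF (recv & (~empty | recv))) = {n1, n2, n3, n5, n6}
Sat(AX (AF (recv & (~empty | recv)))) = {s : every successor in {n1, n2, n3, n5, n6}} = {n1, n2, n6}
AG (AX (AF (recv & (~empty | recv)))): greatest fixpoint, start Z0 = {n1, n2, n6}, keep only states in Sat with every successor in Z. Z1 = {n2, n6}; fixed.
Sat(AG (AX (AF (recv & (~empty | recv))))) = {n2, n6}
|Sat(AG (AX (AF (recv & (~empty | recv)))))| = |{n2, n6}| = 2.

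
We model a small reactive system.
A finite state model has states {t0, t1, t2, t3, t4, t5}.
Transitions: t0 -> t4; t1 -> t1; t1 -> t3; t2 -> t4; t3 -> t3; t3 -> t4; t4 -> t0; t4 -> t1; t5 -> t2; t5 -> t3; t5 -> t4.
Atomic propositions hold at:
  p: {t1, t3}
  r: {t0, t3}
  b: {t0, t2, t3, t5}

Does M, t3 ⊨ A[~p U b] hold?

Yes

Sat(~p) = {t0, t2, t4, t5}
A[~p U b]: least fixpoint, start Z0 = Sat(b) = {t0, t2, t3, t5}, add states in Sat(~p) with every successor in Z. Already a fixed point.
Sat(A[~p U b]) = {t0, t2, t3, t5}
t3 ∈ Sat(A[~p U b]) = {t0, t2, t3, t5}, so the formula holds at t3.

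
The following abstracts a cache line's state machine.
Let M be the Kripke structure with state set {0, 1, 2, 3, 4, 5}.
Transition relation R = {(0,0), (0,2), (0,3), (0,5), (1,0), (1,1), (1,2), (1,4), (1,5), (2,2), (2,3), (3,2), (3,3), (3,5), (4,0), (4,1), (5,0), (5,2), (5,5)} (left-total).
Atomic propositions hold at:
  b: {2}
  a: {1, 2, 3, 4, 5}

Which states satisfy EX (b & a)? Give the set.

Sat(b & a) = {2}
Sat(EX (b & a)) = {s : some successor in {2}} = {0, 1, 2, 3, 5}

{0, 1, 2, 3, 5}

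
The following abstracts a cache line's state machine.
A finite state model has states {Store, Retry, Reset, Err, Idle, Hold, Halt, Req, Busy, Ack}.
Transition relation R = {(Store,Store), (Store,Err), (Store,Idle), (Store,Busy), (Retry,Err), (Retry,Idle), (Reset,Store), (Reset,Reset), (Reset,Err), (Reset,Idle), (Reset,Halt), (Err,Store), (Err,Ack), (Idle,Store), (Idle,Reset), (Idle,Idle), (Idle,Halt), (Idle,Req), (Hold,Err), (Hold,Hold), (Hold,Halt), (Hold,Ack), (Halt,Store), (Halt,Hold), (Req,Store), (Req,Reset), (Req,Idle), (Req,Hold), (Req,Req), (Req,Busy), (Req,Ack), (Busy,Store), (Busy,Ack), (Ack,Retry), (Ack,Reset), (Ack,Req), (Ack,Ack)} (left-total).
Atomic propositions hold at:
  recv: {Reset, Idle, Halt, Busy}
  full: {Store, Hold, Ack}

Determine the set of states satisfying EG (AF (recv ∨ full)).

{Store, Retry, Reset, Err, Idle, Hold, Halt, Busy, Ack}

Sat(recv ∨ full) = {Store, Reset, Idle, Hold, Halt, Busy, Ack}
AF (recv ∨ full): least fixpoint, start Z0 = {Store, Reset, Idle, Hold, Halt, Busy, Ack}, add states with every successor in Z. Z1 = {Store, Reset, Err, Idle, Hold, Halt, Busy, Ack}; Z2 = {Store, Retry, Reset, Err, Idle, Hold, Halt, Busy, Ack}; fixed.
Sat(AF (recv ∨ full)) = {Store, Retry, Reset, Err, Idle, Hold, Halt, Busy, Ack}
EG (AF (recv ∨ full)): greatest fixpoint, start Z0 = {Store, Retry, Reset, Err, Idle, Hold, Halt, Busy, Ack}, keep only states in Sat with some successor in Z. Already a fixed point.
Sat(EG (AF (recv ∨ full))) = {Store, Retry, Reset, Err, Idle, Hold, Halt, Busy, Ack}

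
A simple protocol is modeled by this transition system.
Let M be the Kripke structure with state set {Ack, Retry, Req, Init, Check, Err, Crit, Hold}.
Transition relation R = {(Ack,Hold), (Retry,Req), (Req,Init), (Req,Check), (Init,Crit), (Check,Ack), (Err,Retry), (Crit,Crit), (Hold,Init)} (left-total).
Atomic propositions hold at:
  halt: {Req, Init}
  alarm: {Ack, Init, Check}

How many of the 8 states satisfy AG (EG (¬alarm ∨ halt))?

Sat(¬alarm) = {Retry, Req, Err, Crit, Hold}
Sat(¬alarm ∨ halt) = {Retry, Req, Init, Err, Crit, Hold}
EG (¬alarm ∨ halt): greatest fixpoint, start Z0 = {Retry, Req, Init, Err, Crit, Hold}, keep only states in Sat with some successor in Z. Already a fixed point.
Sat(EG (¬alarm ∨ halt)) = {Retry, Req, Init, Err, Crit, Hold}
AG (EG (¬alarm ∨ halt)): greatest fixpoint, start Z0 = {Retry, Req, Init, Err, Crit, Hold}, keep only states in Sat with every successor in Z. Z1 = {Retry, Init, Err, Crit, Hold}; Z2 = {Init, Err, Crit, Hold}; Z3 = {Init, Crit, Hold}; fixed.
Sat(AG (EG (¬alarm ∨ halt))) = {Init, Crit, Hold}
|Sat(AG (EG (¬alarm ∨ halt)))| = |{Init, Crit, Hold}| = 3.

3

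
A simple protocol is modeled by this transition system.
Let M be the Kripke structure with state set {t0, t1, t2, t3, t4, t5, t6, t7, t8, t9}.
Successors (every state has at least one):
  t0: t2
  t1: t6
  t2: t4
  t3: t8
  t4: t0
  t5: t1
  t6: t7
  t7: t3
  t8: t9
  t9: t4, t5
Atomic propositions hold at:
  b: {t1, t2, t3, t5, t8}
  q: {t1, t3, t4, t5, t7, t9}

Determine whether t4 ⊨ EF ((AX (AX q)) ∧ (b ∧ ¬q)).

Sat(AX q) = {s : every successor in {t1, t3, t4, t5, t7, t9}} = {t2, t5, t6, t7, t8, t9}
Sat(AX (AX q)) = {s : every successor in {t2, t5, t6, t7, t8, t9}} = {t0, t1, t3, t6, t8}
Sat(¬q) = {t0, t2, t6, t8}
Sat(b ∧ ¬q) = {t2, t8}
Sat((AX (AX q)) ∧ (b ∧ ¬q)) = {t8}
EF ((AX (AX q)) ∧ (b ∧ ¬q)): least fixpoint, start Z0 = {t8}, add states with some successor in Z. Z1 = {t3, t8}; Z2 = {t3, t7, t8}; Z3 = {t3, t6, t7, t8}; Z4 = {t1, t3, t6, t7, t8}; Z5 = {t1, t3, t5, t6, t7, t8}; Z6 = {t1, t3, t5, t6, t7, t8, t9}; fixed.
Sat(EF ((AX (AX q)) ∧ (b ∧ ¬q))) = {t1, t3, t5, t6, t7, t8, t9}
t4 ∉ Sat(EF ((AX (AX q)) ∧ (b ∧ ¬q))) = {t1, t3, t5, t6, t7, t8, t9}, so the formula does not hold at t4.

No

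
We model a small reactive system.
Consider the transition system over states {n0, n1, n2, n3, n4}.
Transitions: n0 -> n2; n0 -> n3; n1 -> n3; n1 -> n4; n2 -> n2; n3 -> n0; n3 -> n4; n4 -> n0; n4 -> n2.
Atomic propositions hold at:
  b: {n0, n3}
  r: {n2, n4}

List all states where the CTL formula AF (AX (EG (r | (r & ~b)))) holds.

Sat(~b) = {n1, n2, n4}
Sat(r & ~b) = {n2, n4}
Sat(r | (r & ~b)) = {n2, n4}
EG (r | (r & ~b)): greatest fixpoint, start Z0 = {n2, n4}, keep only states in Sat with some successor in Z. Already a fixed point.
Sat(EG (r | (r & ~b))) = {n2, n4}
Sat(AX (EG (r | (r & ~b)))) = {s : every successor in {n2, n4}} = {n2}
AF (AX (EG (r | (r & ~b)))): least fixpoint, start Z0 = {n2}, add states with every successor in Z. Already a fixed point.
Sat(AF (AX (EG (r | (r & ~b))))) = {n2}

{n2}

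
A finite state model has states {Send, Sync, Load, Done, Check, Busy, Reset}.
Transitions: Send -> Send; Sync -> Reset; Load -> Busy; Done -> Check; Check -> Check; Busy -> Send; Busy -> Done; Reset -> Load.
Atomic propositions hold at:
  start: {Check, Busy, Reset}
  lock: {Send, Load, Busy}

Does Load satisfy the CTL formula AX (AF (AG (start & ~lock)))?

Sat(~lock) = {Sync, Done, Check, Reset}
Sat(start & ~lock) = {Check, Reset}
AG (start & ~lock): greatest fixpoint, start Z0 = {Check, Reset}, keep only states in Sat with every successor in Z. Z1 = {Check}; fixed.
Sat(AG (start & ~lock)) = {Check}
AF (AG (start & ~lock)): least fixpoint, start Z0 = {Check}, add states with every successor in Z. Z1 = {Done, Check}; fixed.
Sat(AF (AG (start & ~lock))) = {Done, Check}
Sat(AX (AF (AG (start & ~lock)))) = {s : every successor in {Done, Check}} = {Done, Check}
Load ∉ Sat(AX (AF (AG (start & ~lock)))) = {Done, Check}, so the formula does not hold at Load.

No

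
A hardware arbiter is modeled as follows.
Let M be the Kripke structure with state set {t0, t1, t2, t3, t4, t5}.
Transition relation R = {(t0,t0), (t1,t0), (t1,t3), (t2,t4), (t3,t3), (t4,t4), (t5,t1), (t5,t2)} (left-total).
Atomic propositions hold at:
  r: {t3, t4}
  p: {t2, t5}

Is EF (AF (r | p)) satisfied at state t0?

No

Sat(r | p) = {t2, t3, t4, t5}
AF (r | p): least fixpoint, start Z0 = {t2, t3, t4, t5}, add states with every successor in Z. Already a fixed point.
Sat(AF (r | p)) = {t2, t3, t4, t5}
EF (AF (r | p)): least fixpoint, start Z0 = {t2, t3, t4, t5}, add states with some successor in Z. Z1 = {t1, t2, t3, t4, t5}; fixed.
Sat(EF (AF (r | p))) = {t1, t2, t3, t4, t5}
t0 ∉ Sat(EF (AF (r | p))) = {t1, t2, t3, t4, t5}, so the formula does not hold at t0.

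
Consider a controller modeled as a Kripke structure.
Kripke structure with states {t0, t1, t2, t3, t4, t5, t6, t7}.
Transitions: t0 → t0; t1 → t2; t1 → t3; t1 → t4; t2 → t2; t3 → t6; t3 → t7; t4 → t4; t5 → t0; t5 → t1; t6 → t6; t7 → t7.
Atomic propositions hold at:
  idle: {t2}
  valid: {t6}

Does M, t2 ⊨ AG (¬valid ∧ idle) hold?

Sat(¬valid) = {t0, t1, t2, t3, t4, t5, t7}
Sat(¬valid ∧ idle) = {t2}
AG (¬valid ∧ idle): greatest fixpoint, start Z0 = {t2}, keep only states in Sat with every successor in Z. Already a fixed point.
Sat(AG (¬valid ∧ idle)) = {t2}
t2 ∈ Sat(AG (¬valid ∧ idle)) = {t2}, so the formula holds at t2.

Yes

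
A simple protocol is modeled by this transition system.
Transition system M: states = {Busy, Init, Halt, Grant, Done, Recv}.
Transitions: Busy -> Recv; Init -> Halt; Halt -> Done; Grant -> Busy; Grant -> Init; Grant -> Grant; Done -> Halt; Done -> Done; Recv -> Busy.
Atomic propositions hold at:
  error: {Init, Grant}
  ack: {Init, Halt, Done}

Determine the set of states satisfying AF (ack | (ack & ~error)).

Sat(~error) = {Busy, Halt, Done, Recv}
Sat(ack & ~error) = {Halt, Done}
Sat(ack | (ack & ~error)) = {Init, Halt, Done}
AF (ack | (ack & ~error)): least fixpoint, start Z0 = {Init, Halt, Done}, add states with every successor in Z. Already a fixed point.
Sat(AF (ack | (ack & ~error))) = {Init, Halt, Done}

{Init, Halt, Done}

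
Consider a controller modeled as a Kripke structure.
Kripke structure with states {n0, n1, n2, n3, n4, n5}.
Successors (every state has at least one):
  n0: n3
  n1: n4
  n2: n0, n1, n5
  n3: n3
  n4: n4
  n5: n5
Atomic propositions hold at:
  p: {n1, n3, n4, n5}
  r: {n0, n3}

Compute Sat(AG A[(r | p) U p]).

Sat(r | p) = {n0, n1, n3, n4, n5}
A[(r | p) U p]: least fixpoint, start Z0 = Sat(p) = {n1, n3, n4, n5}, add states in Sat(r | p) with every successor in Z. Z1 = {n0, n1, n3, n4, n5}; fixed.
Sat(A[(r | p) U p]) = {n0, n1, n3, n4, n5}
AG A[(r | p) U p]: greatest fixpoint, start Z0 = {n0, n1, n3, n4, n5}, keep only states in Sat with every successor in Z. Already a fixed point.
Sat(AG A[(r | p) U p]) = {n0, n1, n3, n4, n5}

{n0, n1, n3, n4, n5}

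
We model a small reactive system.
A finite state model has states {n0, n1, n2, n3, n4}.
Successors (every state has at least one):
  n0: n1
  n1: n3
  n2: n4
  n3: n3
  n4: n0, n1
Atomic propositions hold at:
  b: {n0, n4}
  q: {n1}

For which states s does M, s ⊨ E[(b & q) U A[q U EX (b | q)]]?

{n0, n2, n4}

Sat(b & q) = ∅
Sat(b | q) = {n0, n1, n4}
Sat(EX (b | q)) = {s : some successor in {n0, n1, n4}} = {n0, n2, n4}
A[q U EX (b | q)]: least fixpoint, start Z0 = Sat(EX (b | q)) = {n0, n2, n4}, add states in Sat(q) with every successor in Z. Already a fixed point.
Sat(A[q U EX (b | q)]) = {n0, n2, n4}
E[(b & q) U A[q U EX (b | q)]]: least fixpoint, start Z0 = Sat(A[q U EX (b | q)]) = {n0, n2, n4}, add states in Sat(b & q) with some successor in Z. Already a fixed point.
Sat(E[(b & q) U A[q U EX (b | q)]]) = {n0, n2, n4}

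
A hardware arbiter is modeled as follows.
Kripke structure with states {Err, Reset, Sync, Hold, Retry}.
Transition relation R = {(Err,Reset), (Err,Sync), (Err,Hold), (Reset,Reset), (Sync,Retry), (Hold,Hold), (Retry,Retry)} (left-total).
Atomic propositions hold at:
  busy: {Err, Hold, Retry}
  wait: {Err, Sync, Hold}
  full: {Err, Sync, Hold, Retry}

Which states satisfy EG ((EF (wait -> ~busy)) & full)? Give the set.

{Err, Sync, Retry}

Sat(~busy) = {Reset, Sync}
Sat(wait -> ~busy) = {Reset, Sync, Retry}
EF (wait -> ~busy): least fixpoint, start Z0 = {Reset, Sync, Retry}, add states with some successor in Z. Z1 = {Err, Reset, Sync, Retry}; fixed.
Sat(EF (wait -> ~busy)) = {Err, Reset, Sync, Retry}
Sat((EF (wait -> ~busy)) & full) = {Err, Sync, Retry}
EG ((EF (wait -> ~busy)) & full): greatest fixpoint, start Z0 = {Err, Sync, Retry}, keep only states in Sat with some successor in Z. Already a fixed point.
Sat(EG ((EF (wait -> ~busy)) & full)) = {Err, Sync, Retry}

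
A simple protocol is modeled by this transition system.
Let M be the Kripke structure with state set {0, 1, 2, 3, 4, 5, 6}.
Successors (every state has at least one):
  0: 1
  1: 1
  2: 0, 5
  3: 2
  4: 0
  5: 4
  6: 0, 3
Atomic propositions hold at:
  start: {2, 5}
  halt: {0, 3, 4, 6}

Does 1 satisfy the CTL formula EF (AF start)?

No

AF start: least fixpoint, start Z0 = {2, 5}, add states with every successor in Z. Z1 = {2, 3, 5}; fixed.
Sat(AF start) = {2, 3, 5}
EF (AF start): least fixpoint, start Z0 = {2, 3, 5}, add states with some successor in Z. Z1 = {2, 3, 5, 6}; fixed.
Sat(EF (AF start)) = {2, 3, 5, 6}
1 ∉ Sat(EF (AF start)) = {2, 3, 5, 6}, so the formula does not hold at 1.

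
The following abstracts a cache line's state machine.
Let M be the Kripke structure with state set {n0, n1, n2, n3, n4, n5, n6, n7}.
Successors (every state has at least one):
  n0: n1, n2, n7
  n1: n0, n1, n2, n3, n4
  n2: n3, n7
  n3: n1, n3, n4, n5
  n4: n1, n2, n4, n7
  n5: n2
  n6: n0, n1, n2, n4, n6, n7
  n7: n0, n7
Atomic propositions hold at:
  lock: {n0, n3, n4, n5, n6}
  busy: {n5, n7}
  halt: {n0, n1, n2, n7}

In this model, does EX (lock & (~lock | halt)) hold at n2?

No

Sat(~lock) = {n1, n2, n7}
Sat(~lock | halt) = {n0, n1, n2, n7}
Sat(lock & (~lock | halt)) = {n0}
Sat(EX (lock & (~lock | halt))) = {s : some successor in {n0}} = {n1, n6, n7}
n2 ∉ Sat(EX (lock & (~lock | halt))) = {n1, n6, n7}, so the formula does not hold at n2.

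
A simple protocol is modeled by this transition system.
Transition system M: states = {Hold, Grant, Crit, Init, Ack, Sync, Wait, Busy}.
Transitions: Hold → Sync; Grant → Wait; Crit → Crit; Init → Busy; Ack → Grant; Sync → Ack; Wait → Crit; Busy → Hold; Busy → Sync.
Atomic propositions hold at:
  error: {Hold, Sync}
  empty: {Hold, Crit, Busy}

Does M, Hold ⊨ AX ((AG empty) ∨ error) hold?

Yes

AG empty: greatest fixpoint, start Z0 = {Hold, Crit, Busy}, keep only states in Sat with every successor in Z. Z1 = {Crit}; fixed.
Sat(AG empty) = {Crit}
Sat((AG empty) ∨ error) = {Hold, Crit, Sync}
Sat(AX ((AG empty) ∨ error)) = {s : every successor in {Hold, Crit, Sync}} = {Hold, Crit, Wait, Busy}
Hold ∈ Sat(AX ((AG empty) ∨ error)) = {Hold, Crit, Wait, Busy}, so the formula holds at Hold.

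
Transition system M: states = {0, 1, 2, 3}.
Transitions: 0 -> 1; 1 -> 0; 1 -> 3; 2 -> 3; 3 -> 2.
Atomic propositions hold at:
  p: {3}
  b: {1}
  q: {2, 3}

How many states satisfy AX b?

1

Sat(AX b) = {s : every successor in {1}} = {0}
|Sat(AX b)| = |{0}| = 1.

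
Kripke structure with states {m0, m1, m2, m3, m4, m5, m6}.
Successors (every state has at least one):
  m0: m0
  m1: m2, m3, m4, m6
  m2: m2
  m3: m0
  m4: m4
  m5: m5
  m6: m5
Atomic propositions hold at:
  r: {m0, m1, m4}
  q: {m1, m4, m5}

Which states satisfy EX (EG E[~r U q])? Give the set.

Sat(~r) = {m2, m3, m5, m6}
E[~r U q]: least fixpoint, start Z0 = Sat(q) = {m1, m4, m5}, add states in Sat(~r) with some successor in Z. Z1 = {m1, m4, m5, m6}; fixed.
Sat(E[~r U q]) = {m1, m4, m5, m6}
EG E[~r U q]: greatest fixpoint, start Z0 = {m1, m4, m5, m6}, keep only states in Sat with some successor in Z. Already a fixed point.
Sat(EG E[~r U q]) = {m1, m4, m5, m6}
Sat(EX (EG E[~r U q])) = {s : some successor in {m1, m4, m5, m6}} = {m1, m4, m5, m6}

{m1, m4, m5, m6}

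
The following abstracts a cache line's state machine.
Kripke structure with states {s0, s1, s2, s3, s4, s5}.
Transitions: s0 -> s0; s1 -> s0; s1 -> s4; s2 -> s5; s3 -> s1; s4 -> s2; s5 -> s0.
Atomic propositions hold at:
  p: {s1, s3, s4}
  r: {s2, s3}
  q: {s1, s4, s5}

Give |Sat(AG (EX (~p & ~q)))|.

2

Sat(~p) = {s0, s2, s5}
Sat(~q) = {s0, s2, s3}
Sat(~p & ~q) = {s0, s2}
Sat(EX (~p & ~q)) = {s : some successor in {s0, s2}} = {s0, s1, s4, s5}
AG (EX (~p & ~q)): greatest fixpoint, start Z0 = {s0, s1, s4, s5}, keep only states in Sat with every successor in Z. Z1 = {s0, s1, s5}; Z2 = {s0, s5}; fixed.
Sat(AG (EX (~p & ~q))) = {s0, s5}
|Sat(AG (EX (~p & ~q)))| = |{s0, s5}| = 2.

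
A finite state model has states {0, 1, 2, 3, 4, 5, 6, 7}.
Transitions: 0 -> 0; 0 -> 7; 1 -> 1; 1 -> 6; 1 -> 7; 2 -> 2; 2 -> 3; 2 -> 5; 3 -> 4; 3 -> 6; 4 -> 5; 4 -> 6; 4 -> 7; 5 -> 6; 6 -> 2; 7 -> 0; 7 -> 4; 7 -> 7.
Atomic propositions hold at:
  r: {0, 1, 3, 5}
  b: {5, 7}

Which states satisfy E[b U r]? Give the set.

{0, 1, 3, 5, 7}

E[b U r]: least fixpoint, start Z0 = Sat(r) = {0, 1, 3, 5}, add states in Sat(b) with some successor in Z. Z1 = {0, 1, 3, 5, 7}; fixed.
Sat(E[b U r]) = {0, 1, 3, 5, 7}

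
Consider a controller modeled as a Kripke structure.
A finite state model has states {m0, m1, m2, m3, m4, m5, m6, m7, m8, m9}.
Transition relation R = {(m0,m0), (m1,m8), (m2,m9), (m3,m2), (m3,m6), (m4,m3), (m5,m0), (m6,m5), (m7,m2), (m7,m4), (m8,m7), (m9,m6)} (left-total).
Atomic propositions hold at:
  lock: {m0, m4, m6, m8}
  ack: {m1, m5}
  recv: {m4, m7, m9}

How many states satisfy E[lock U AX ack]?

Sat(AX ack) = {s : every successor in {m1, m5}} = {m6}
E[lock U AX ack]: least fixpoint, start Z0 = Sat(AX ack) = {m6}, add states in Sat(lock) with some successor in Z. Already a fixed point.
Sat(E[lock U AX ack]) = {m6}
|Sat(E[lock U AX ack])| = |{m6}| = 1.

1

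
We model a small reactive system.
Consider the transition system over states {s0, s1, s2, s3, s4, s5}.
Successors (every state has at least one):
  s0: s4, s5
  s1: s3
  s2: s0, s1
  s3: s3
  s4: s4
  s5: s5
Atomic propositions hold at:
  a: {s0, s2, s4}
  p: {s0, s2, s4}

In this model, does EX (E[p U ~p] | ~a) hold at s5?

Sat(~p) = {s1, s3, s5}
E[p U ~p]: least fixpoint, start Z0 = Sat(~p) = {s1, s3, s5}, add states in Sat(p) with some successor in Z. Z1 = {s0, s1, s2, s3, s5}; fixed.
Sat(E[p U ~p]) = {s0, s1, s2, s3, s5}
Sat(~a) = {s1, s3, s5}
Sat(E[p U ~p] | ~a) = {s0, s1, s2, s3, s5}
Sat(EX (E[p U ~p] | ~a)) = {s : some successor in {s0, s1, s2, s3, s5}} = {s0, s1, s2, s3, s5}
s5 ∈ Sat(EX (E[p U ~p] | ~a)) = {s0, s1, s2, s3, s5}, so the formula holds at s5.

Yes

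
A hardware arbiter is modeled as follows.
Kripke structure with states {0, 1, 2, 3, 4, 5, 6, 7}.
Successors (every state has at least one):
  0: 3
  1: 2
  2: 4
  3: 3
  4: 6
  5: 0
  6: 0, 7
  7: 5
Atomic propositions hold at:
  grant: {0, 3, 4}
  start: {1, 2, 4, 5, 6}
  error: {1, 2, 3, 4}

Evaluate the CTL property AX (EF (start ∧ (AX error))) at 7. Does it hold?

No

Sat(AX error) = {s : every successor in {1, 2, 3, 4}} = {0, 1, 2, 3}
Sat(start ∧ (AX error)) = {1, 2}
EF (start ∧ (AX error)): least fixpoint, start Z0 = {1, 2}, add states with some successor in Z. Already a fixed point.
Sat(EF (start ∧ (AX error))) = {1, 2}
Sat(AX (EF (start ∧ (AX error)))) = {s : every successor in {1, 2}} = {1}
7 ∉ Sat(AX (EF (start ∧ (AX error)))) = {1}, so the formula does not hold at 7.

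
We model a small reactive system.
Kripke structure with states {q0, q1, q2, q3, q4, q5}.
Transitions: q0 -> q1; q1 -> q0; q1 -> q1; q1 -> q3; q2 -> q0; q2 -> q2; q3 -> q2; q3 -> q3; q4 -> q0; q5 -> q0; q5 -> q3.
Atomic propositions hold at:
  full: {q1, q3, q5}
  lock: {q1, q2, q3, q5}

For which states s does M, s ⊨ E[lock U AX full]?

{q0, q1, q2, q3, q5}

Sat(AX full) = {s : every successor in {q1, q3, q5}} = {q0}
E[lock U AX full]: least fixpoint, start Z0 = Sat(AX full) = {q0}, add states in Sat(lock) with some successor in Z. Z1 = {q0, q1, q2, q5}; Z2 = {q0, q1, q2, q3, q5}; fixed.
Sat(E[lock U AX full]) = {q0, q1, q2, q3, q5}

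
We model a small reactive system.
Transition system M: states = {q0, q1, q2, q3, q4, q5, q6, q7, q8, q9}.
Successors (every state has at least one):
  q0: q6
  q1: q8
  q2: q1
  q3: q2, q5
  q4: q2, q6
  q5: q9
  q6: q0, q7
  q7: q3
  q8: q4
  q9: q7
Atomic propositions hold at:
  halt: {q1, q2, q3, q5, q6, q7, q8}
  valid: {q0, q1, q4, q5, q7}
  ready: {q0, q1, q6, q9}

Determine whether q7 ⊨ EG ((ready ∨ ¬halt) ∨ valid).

No

Sat(¬halt) = {q0, q4, q9}
Sat(ready ∨ ¬halt) = {q0, q1, q4, q6, q9}
Sat((ready ∨ ¬halt) ∨ valid) = {q0, q1, q4, q5, q6, q7, q9}
EG ((ready ∨ ¬halt) ∨ valid): greatest fixpoint, start Z0 = {q0, q1, q4, q5, q6, q7, q9}, keep only states in Sat with some successor in Z. Z1 = {q0, q4, q5, q6, q9}; Z2 = {q0, q4, q5, q6}; Z3 = {q0, q4, q6}; fixed.
Sat(EG ((ready ∨ ¬halt) ∨ valid)) = {q0, q4, q6}
q7 ∉ Sat(EG ((ready ∨ ¬halt) ∨ valid)) = {q0, q4, q6}, so the formula does not hold at q7.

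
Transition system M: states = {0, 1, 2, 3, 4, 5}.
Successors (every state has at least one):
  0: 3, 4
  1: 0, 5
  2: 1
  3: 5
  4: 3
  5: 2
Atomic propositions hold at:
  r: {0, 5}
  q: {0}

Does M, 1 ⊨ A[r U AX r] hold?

Sat(AX r) = {s : every successor in {0, 5}} = {1, 3}
A[r U AX r]: least fixpoint, start Z0 = Sat(AX r) = {1, 3}, add states in Sat(r) with every successor in Z. Already a fixed point.
Sat(A[r U AX r]) = {1, 3}
1 ∈ Sat(A[r U AX r]) = {1, 3}, so the formula holds at 1.

Yes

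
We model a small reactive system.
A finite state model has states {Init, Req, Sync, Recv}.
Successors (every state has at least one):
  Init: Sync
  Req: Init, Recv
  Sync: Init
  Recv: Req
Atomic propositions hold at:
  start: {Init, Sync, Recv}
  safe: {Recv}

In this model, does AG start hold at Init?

Yes

AG start: greatest fixpoint, start Z0 = {Init, Sync, Recv}, keep only states in Sat with every successor in Z. Z1 = {Init, Sync}; fixed.
Sat(AG start) = {Init, Sync}
Init ∈ Sat(AG start) = {Init, Sync}, so the formula holds at Init.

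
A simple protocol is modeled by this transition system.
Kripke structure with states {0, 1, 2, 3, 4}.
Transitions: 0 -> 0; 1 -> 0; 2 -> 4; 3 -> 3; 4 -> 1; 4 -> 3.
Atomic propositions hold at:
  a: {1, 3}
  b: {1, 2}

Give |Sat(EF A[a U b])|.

A[a U b]: least fixpoint, start Z0 = Sat(b) = {1, 2}, add states in Sat(a) with every successor in Z. Already a fixed point.
Sat(A[a U b]) = {1, 2}
EF A[a U b]: least fixpoint, start Z0 = {1, 2}, add states with some successor in Z. Z1 = {1, 2, 4}; fixed.
Sat(EF A[a U b]) = {1, 2, 4}
|Sat(EF A[a U b])| = |{1, 2, 4}| = 3.

3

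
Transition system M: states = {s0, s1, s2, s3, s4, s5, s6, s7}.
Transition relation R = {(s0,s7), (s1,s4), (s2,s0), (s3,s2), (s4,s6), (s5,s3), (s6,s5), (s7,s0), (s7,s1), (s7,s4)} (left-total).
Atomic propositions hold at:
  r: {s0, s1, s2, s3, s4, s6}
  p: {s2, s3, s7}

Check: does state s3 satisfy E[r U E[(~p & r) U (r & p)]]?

Sat(~p) = {s0, s1, s4, s5, s6}
Sat(~p & r) = {s0, s1, s4, s6}
Sat(r & p) = {s2, s3}
E[(~p & r) U (r & p)]: least fixpoint, start Z0 = Sat((r & p)) = {s2, s3}, add states in Sat(~p & r) with some successor in Z. Already a fixed point.
Sat(E[(~p & r) U (r & p)]) = {s2, s3}
E[r U E[(~p & r) U (r & p)]]: least fixpoint, start Z0 = Sat(E[(~p & r) U (r & p)]) = {s2, s3}, add states in Sat(r) with some successor in Z. Already a fixed point.
Sat(E[r U E[(~p & r) U (r & p)]]) = {s2, s3}
s3 ∈ Sat(E[r U E[(~p & r) U (r & p)]]) = {s2, s3}, so the formula holds at s3.

Yes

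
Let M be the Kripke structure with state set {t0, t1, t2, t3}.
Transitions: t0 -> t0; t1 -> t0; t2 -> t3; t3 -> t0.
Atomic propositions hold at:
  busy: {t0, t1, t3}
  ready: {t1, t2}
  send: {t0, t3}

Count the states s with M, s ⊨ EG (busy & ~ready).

2

Sat(~ready) = {t0, t3}
Sat(busy & ~ready) = {t0, t3}
EG (busy & ~ready): greatest fixpoint, start Z0 = {t0, t3}, keep only states in Sat with some successor in Z. Already a fixed point.
Sat(EG (busy & ~ready)) = {t0, t3}
|Sat(EG (busy & ~ready))| = |{t0, t3}| = 2.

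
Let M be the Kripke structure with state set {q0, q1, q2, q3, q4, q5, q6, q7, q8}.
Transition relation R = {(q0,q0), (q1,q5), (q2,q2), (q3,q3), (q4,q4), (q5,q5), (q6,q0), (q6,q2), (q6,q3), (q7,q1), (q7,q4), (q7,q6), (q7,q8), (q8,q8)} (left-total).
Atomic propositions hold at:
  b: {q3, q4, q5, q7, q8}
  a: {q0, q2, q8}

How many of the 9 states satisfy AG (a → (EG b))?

EG b: greatest fixpoint, start Z0 = {q3, q4, q5, q7, q8}, keep only states in Sat with some successor in Z. Already a fixed point.
Sat(EG b) = {q3, q4, q5, q7, q8}
Sat(a → (EG b)) = {q1, q3, q4, q5, q6, q7, q8}
AG (a → (EG b)): greatest fixpoint, start Z0 = {q1, q3, q4, q5, q6, q7, q8}, keep only states in Sat with every successor in Z. Z1 = {q1, q3, q4, q5, q7, q8}; Z2 = {q1, q3, q4, q5, q8}; fixed.
Sat(AG (a → (EG b))) = {q1, q3, q4, q5, q8}
|Sat(AG (a → (EG b)))| = |{q1, q3, q4, q5, q8}| = 5.

5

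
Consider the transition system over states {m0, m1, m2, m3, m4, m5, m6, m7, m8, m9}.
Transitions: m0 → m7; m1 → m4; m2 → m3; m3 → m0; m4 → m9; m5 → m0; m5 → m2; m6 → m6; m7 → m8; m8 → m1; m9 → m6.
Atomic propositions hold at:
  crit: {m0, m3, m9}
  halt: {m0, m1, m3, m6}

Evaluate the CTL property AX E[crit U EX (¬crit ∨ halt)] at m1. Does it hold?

No

Sat(¬crit) = {m1, m2, m4, m5, m6, m7, m8}
Sat(¬crit ∨ halt) = {m0, m1, m2, m3, m4, m5, m6, m7, m8}
Sat(EX (¬crit ∨ halt)) = {s : some successor in {m0, m1, m2, m3, m4, m5, m6, m7, m8}} = {m0, m1, m2, m3, m5, m6, m7, m8, m9}
E[crit U EX (¬crit ∨ halt)]: least fixpoint, start Z0 = Sat(EX (¬crit ∨ halt)) = {m0, m1, m2, m3, m5, m6, m7, m8, m9}, add states in Sat(crit) with some successor in Z. Already a fixed point.
Sat(E[crit U EX (¬crit ∨ halt)]) = {m0, m1, m2, m3, m5, m6, m7, m8, m9}
Sat(AX E[crit U EX (¬crit ∨ halt)]) = {s : every successor in {m0, m1, m2, m3, m5, m6, m7, m8, m9}} = {m0, m2, m3, m4, m5, m6, m7, m8, m9}
m1 ∉ Sat(AX E[crit U EX (¬crit ∨ halt)]) = {m0, m2, m3, m4, m5, m6, m7, m8, m9}, so the formula does not hold at m1.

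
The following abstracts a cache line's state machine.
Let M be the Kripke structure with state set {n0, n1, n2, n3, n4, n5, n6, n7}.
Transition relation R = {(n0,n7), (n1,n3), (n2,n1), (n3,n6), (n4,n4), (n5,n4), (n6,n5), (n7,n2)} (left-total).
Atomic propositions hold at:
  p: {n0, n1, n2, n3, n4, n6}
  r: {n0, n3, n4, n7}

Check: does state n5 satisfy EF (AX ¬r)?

Sat(¬r) = {n1, n2, n5, n6}
Sat(AX ¬r) = {s : every successor in {n1, n2, n5, n6}} = {n2, n3, n6, n7}
EF (AX ¬r): least fixpoint, start Z0 = {n2, n3, n6, n7}, add states with some successor in Z. Z1 = {n0, n1, n2, n3, n6, n7}; fixed.
Sat(EF (AX ¬r)) = {n0, n1, n2, n3, n6, n7}
n5 ∉ Sat(EF (AX ¬r)) = {n0, n1, n2, n3, n6, n7}, so the formula does not hold at n5.

No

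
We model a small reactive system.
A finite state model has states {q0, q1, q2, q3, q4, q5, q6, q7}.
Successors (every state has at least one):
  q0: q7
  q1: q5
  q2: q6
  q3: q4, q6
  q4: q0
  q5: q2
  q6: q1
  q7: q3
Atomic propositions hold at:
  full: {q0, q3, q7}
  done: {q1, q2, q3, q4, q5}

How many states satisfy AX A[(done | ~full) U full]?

Sat(~full) = {q1, q2, q4, q5, q6}
Sat(done | ~full) = {q1, q2, q3, q4, q5, q6}
A[(done | ~full) U full]: least fixpoint, start Z0 = Sat(full) = {q0, q3, q7}, add states in Sat(done | ~full) with every successor in Z. Z1 = {q0, q3, q4, q7}; fixed.
Sat(A[(done | ~full) U full]) = {q0, q3, q4, q7}
Sat(AX A[(done | ~full) U full]) = {s : every successor in {q0, q3, q4, q7}} = {q0, q4, q7}
|Sat(AX A[(done | ~full) U full])| = |{q0, q4, q7}| = 3.

3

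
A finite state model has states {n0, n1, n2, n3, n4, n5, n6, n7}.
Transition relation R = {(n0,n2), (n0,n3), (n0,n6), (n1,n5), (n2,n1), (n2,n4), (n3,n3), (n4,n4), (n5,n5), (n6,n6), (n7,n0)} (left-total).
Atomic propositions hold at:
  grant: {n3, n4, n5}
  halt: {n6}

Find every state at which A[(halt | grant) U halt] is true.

Sat(halt | grant) = {n3, n4, n5, n6}
A[(halt | grant) U halt]: least fixpoint, start Z0 = Sat(halt) = {n6}, add states in Sat(halt | grant) with every successor in Z. Already a fixed point.
Sat(A[(halt | grant) U halt]) = {n6}

{n6}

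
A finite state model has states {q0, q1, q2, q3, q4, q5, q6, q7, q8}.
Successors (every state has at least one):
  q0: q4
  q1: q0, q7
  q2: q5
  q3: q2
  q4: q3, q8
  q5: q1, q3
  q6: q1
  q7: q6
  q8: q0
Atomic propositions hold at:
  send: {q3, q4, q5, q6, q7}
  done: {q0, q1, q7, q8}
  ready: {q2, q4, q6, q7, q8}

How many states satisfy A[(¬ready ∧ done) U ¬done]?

Sat(¬ready) = {q0, q1, q3, q5}
Sat(¬ready ∧ done) = {q0, q1}
Sat(¬done) = {q2, q3, q4, q5, q6}
A[(¬ready ∧ done) U ¬done]: least fixpoint, start Z0 = Sat(¬done) = {q2, q3, q4, q5, q6}, add states in Sat(¬ready ∧ done) with every successor in Z. Z1 = {q0, q2, q3, q4, q5, q6}; fixed.
Sat(A[(¬ready ∧ done) U ¬done]) = {q0, q2, q3, q4, q5, q6}
|Sat(A[(¬ready ∧ done) U ¬done])| = |{q0, q2, q3, q4, q5, q6}| = 6.

6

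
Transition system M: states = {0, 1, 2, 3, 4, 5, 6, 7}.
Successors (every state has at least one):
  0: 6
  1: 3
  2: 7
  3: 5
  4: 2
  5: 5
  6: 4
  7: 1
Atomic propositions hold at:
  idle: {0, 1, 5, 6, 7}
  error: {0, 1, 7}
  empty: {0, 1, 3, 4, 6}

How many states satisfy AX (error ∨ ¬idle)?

Sat(¬idle) = {2, 3, 4}
Sat(error ∨ ¬idle) = {0, 1, 2, 3, 4, 7}
Sat(AX (error ∨ ¬idle)) = {s : every successor in {0, 1, 2, 3, 4, 7}} = {1, 2, 4, 6, 7}
|Sat(AX (error ∨ ¬idle))| = |{1, 2, 4, 6, 7}| = 5.

5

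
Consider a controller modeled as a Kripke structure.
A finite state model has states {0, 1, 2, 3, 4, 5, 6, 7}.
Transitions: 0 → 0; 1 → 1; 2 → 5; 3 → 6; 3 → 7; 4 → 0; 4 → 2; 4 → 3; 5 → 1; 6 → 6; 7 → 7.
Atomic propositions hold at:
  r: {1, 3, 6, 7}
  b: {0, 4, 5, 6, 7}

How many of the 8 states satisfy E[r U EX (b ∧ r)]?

3

Sat(b ∧ r) = {6, 7}
Sat(EX (b ∧ r)) = {s : some successor in {6, 7}} = {3, 6, 7}
E[r U EX (b ∧ r)]: least fixpoint, start Z0 = Sat(EX (b ∧ r)) = {3, 6, 7}, add states in Sat(r) with some successor in Z. Already a fixed point.
Sat(E[r U EX (b ∧ r)]) = {3, 6, 7}
|Sat(E[r U EX (b ∧ r)])| = |{3, 6, 7}| = 3.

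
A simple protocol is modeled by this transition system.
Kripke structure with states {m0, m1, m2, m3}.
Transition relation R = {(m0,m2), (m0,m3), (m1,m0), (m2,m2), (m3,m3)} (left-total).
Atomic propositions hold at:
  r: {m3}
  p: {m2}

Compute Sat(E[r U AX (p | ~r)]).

Sat(~r) = {m0, m1, m2}
Sat(p | ~r) = {m0, m1, m2}
Sat(AX (p | ~r)) = {s : every successor in {m0, m1, m2}} = {m1, m2}
E[r U AX (p | ~r)]: least fixpoint, start Z0 = Sat(AX (p | ~r)) = {m1, m2}, add states in Sat(r) with some successor in Z. Already a fixed point.
Sat(E[r U AX (p | ~r)]) = {m1, m2}

{m1, m2}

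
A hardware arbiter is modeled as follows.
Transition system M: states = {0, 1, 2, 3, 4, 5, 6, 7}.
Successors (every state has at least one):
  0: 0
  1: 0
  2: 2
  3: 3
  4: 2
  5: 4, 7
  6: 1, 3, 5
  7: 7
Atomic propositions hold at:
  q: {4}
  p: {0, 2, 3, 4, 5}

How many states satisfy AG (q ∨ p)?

4

Sat(q ∨ p) = {0, 2, 3, 4, 5}
AG (q ∨ p): greatest fixpoint, start Z0 = {0, 2, 3, 4, 5}, keep only states in Sat with every successor in Z. Z1 = {0, 2, 3, 4}; fixed.
Sat(AG (q ∨ p)) = {0, 2, 3, 4}
|Sat(AG (q ∨ p))| = |{0, 2, 3, 4}| = 4.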